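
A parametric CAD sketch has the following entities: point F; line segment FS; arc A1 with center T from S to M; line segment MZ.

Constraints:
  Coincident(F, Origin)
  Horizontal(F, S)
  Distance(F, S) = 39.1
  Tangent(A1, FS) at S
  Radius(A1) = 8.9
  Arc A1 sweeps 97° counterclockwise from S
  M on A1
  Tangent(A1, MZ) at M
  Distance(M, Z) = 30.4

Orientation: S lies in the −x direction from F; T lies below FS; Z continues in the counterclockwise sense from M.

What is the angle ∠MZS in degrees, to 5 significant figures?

14.278°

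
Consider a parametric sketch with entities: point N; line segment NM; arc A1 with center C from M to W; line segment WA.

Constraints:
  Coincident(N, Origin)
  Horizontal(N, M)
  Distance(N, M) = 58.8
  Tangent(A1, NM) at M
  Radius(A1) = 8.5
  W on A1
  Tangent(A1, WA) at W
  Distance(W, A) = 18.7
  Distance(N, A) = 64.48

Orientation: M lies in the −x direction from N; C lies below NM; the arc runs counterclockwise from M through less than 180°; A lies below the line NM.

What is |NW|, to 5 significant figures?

67.479

N is at the origin; N and M share the same y with |NM| = 58.8 and M on the −x side, so M = (-58.800, 0.0000). A1 meets NM tangentially, so CM is at right angles to NM, so C = M + (0, -8.5) = (-58.800, -8.5000). Since CW ⟂ WA (tangency), |CA| = √(8.5² + 18.7²) = 20.541 regardless of where W sits on A1. So A lies on both circle(N, 64.48) and circle(C, 20.541); the below-NM intersection is A = (-57.588, -29.005). W is the foot of the tangent from A: W = (-66.317, -12.468).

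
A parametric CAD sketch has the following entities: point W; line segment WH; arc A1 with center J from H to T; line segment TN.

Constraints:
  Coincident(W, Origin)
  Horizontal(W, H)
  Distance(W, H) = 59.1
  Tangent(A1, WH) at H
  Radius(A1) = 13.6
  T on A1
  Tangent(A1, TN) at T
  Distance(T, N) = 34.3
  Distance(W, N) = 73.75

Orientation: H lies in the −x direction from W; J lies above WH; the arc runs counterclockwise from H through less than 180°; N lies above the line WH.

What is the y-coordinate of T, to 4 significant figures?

16.84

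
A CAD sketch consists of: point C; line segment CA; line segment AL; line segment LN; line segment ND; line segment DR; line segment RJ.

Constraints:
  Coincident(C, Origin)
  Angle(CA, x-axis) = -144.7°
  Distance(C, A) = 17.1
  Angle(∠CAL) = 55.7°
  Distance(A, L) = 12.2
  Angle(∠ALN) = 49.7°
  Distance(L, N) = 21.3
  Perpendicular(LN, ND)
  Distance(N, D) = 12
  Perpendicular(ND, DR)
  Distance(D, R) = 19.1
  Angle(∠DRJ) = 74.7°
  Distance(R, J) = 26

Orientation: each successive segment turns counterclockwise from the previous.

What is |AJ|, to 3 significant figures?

22.4

C is at the origin; CA runs at -144.7° with length 17.1, so A = (-14.0, -9.88). ∠CAL = 55.7° gives AL at -20.4° from the x-axis; with |AL| = 12.2, L = (-2.52, -14.1). ∠ALN = 49.7° gives LN at 110° from the x-axis; with |LN| = 21.3, N = (-9.77, 5.89). The perpendicularity gives ND at right angles to LN, so ND runs at -160°; with |ND| = 12.0, D = (-21.1, 1.81). The perpendicularity gives DR at right angles to ND, so DR runs at -70.1°; with |DR| = 19.1, R = (-14.6, -16.1). ∠DRJ = 74.7° gives RJ at 35.2° from the x-axis; with |RJ| = 26.0, J = (6.69, -1.16). Then |AJ| = |J − A| = 22.4.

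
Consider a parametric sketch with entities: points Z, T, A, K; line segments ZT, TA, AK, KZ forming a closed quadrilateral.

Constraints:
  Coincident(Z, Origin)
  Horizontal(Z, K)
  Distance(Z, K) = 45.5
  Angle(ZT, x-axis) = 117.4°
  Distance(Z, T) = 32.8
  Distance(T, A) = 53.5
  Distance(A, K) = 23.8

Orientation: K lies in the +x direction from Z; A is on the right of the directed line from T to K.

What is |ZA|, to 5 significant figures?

24.608

Checks: ZT at 117.4° ✓; |TA| = 53.50 ✓; |AK| = 23.80 ✓.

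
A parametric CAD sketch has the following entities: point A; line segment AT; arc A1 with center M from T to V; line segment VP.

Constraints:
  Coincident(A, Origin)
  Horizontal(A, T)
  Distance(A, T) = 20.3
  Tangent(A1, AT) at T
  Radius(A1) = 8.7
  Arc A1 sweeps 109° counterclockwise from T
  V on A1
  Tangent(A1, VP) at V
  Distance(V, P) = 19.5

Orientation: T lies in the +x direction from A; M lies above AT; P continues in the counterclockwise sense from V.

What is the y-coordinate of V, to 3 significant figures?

11.5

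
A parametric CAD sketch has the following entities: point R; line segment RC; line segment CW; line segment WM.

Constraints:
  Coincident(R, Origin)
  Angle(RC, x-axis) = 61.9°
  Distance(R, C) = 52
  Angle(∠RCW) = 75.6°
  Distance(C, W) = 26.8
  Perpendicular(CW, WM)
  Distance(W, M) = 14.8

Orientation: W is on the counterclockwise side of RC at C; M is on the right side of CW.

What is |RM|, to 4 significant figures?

66.63

R is at the origin; RC runs at 61.9° with length 52.0, so C = 52.0·(cos 61.9°, sin 61.9°) = (24.49, 45.87). ∠RCW = 75.6°, so CW runs at 61.9° + (180° − 75.6°) = 166.3° from the x-axis; with |CW| = 26.8, W = C + 26.8·(cos 166.3°, sin 166.3°) = (-1.545, 52.22). CW ⟂ WM; with |WM| = 14.8 on the right of CW, M = W + 14.8·(0.2368, 0.9715) = (1.960, 66.60). Then |RM| = |M − R| = 66.63.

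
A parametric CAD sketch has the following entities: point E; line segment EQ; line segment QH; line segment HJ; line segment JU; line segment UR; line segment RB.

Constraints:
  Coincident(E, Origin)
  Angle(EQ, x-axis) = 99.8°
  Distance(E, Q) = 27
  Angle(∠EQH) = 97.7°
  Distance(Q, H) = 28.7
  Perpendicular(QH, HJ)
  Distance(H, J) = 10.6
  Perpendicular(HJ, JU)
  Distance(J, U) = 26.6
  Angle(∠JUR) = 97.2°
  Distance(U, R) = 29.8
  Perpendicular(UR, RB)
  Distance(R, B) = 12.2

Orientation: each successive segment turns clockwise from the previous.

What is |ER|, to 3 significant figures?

45.8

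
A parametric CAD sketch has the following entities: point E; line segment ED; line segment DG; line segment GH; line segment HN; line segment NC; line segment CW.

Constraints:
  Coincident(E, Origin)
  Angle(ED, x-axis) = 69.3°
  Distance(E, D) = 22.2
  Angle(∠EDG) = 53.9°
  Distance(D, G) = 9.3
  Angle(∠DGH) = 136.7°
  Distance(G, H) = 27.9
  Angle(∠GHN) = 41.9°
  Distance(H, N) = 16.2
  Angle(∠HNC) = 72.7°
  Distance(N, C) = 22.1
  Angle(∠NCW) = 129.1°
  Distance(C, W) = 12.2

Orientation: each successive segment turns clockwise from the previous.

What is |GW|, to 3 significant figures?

23.5

E is at the origin; ED runs at 69.3° with length 22.2, so D = (7.85, 20.8). ∠EDG = 53.9° gives DG at -56.8° from the x-axis; with |DG| = 9.3, G = (12.9, 13.0). ∠DGH = 136.7° gives GH at -100° from the x-axis; with |GH| = 27.9, H = (8.05, -14.5). ∠GHN = 41.9° gives HN at 122° from the x-axis; with |HN| = 16.2, N = (-0.490, -0.714). ∠HNC = 72.7° gives NC at 14.5° from the x-axis; with |NC| = 22.1, C = (20.9, 4.82). ∠NCW = 129.1° gives CW at -36.4° from the x-axis; with |CW| = 12.2, W = (30.7, -2.42). Then |GW| = |W − G| = 23.5.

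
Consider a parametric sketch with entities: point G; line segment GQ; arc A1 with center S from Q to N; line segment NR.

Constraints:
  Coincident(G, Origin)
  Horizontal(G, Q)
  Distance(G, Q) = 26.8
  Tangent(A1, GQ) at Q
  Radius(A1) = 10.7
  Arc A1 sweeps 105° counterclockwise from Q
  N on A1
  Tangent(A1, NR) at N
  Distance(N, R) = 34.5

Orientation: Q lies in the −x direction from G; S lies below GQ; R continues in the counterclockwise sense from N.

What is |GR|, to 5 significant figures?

54.637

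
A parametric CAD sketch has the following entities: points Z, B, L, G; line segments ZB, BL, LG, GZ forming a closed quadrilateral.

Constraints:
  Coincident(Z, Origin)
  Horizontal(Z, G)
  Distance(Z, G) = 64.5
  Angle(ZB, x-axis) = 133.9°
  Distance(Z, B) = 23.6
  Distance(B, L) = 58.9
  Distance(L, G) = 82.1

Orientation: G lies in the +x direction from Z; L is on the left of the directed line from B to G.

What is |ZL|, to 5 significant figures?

68.130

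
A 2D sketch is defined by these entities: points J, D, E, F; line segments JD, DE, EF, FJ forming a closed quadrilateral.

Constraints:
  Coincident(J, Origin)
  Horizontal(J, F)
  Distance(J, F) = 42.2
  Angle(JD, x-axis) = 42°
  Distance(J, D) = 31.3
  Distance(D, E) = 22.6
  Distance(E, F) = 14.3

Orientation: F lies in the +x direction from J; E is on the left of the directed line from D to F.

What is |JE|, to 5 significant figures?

46.944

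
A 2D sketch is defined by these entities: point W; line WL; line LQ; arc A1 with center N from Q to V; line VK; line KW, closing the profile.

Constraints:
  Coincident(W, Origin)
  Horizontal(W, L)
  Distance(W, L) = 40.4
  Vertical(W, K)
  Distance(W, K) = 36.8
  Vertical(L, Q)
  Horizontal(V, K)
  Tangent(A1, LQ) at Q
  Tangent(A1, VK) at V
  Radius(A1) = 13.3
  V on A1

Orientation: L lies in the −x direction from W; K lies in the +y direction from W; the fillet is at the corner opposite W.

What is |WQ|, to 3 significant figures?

46.7

W is at the origin; WL is horizontal with |WL| = 40.4 and L on the −x side, so L = (-40.4, 0.00). WK is vertical with |WK| = 36.8 and K on the +y side, so K = (0.00, 36.8). The virtual corner opposite W is at (-40.4, 36.8). Tangency of A1 to LQ means the radius NQ is perpendicular to LQ and the tangent condition forces NV to be normal to VK, with radius 13.3, so the center N sits 13.3 in from both sides at N = (-27.1, 23.5). That places the tangent points at Q = (-40.4, 23.5) on LQ and V = (-27.1, 36.8) on VK. Then |WQ| = |Q − W| = 46.7.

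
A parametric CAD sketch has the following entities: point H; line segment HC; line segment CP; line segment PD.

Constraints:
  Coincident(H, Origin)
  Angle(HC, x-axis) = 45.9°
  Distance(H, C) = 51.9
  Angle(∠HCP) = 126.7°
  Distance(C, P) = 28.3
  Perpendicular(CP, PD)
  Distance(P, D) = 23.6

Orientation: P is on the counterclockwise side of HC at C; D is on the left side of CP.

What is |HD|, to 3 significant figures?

62.0

∠HCP = 126.7°, so CP runs at 45.9° + (180° − 126.7°) = 99.2° from the x-axis; with |CP| = 28.3, P = C + 28.3·(cos 99.2°, sin 99.2°) = (31.6, 65.2). CP ⟂ PD; with |PD| = 23.6 on the left of CP, D = P + 23.6·(-0.987, -0.160) = (8.30, 61.4). Then |HD| = |D − H| = 62.0.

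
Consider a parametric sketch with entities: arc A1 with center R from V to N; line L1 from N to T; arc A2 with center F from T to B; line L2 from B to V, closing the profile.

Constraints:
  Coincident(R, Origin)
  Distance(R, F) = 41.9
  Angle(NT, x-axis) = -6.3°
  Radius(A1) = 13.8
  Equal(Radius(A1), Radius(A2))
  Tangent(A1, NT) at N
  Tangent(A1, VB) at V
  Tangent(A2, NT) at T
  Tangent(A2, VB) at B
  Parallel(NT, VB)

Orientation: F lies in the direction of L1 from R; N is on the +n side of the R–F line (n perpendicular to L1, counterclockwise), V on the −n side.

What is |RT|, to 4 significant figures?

44.11

Tangency of A1 to both parallel lines with radius 13.8 puts N and V at R ± 13.8·n: N = (1.514, 13.72), V = (-1.514, -13.72). Equal radii place T and B the same way about F: T = F + 13.8·n = (43.16, 9.119), B = F − 13.8·n = (40.13, -18.31). Then |RT| = |T − R| = 44.11.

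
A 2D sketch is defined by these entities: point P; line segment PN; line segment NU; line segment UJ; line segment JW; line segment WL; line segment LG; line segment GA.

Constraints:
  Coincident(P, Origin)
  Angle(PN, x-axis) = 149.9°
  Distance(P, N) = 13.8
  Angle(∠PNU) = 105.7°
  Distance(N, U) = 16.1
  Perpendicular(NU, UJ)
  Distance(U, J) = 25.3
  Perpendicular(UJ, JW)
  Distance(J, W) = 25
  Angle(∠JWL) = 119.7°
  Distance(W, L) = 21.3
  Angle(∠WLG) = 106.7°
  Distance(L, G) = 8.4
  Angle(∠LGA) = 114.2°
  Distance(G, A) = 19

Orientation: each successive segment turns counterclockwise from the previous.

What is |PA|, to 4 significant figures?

10.15

P is at the origin; PN runs at 149.9° with length 13.8, so N = (-11.94, 6.921). ∠PNU = 105.7° gives NU at -135.8° from the x-axis; with |NU| = 16.1, U = (-23.48, -4.304). NU is perpendicular to UJ, so UJ runs at -45.80°; with |UJ| = 25.3, J = (-5.843, -22.44). The perpendicularity gives JW at right angles to UJ, so JW runs at 44.20°; with |JW| = 25.0, W = (12.08, -5.012). ∠JWL = 119.7° gives WL at 104.5° from the x-axis; with |WL| = 21.3, L = (6.747, 15.61). ∠WLG = 106.7° gives LG at 177.8° from the x-axis; with |LG| = 8.4, G = (-1.647, 15.93). ∠LGA = 114.2° gives GA at -116.4° from the x-axis; with |GA| = 19.0, A = (-10.10, -1.087). Then |PA| = |A − P| = 10.15.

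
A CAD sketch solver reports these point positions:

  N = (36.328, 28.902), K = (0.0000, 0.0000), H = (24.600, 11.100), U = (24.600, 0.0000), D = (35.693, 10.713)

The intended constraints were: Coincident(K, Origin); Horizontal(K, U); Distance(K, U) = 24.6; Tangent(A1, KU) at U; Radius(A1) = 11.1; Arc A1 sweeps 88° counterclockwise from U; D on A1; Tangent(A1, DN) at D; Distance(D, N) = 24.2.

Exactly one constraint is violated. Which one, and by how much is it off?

Distance(D, N) = 24.2 — off by 6.00.

K = (0.00, 0.00) ✓; K.y = 0.00, U.y = 0.00 ✓; |KU| = 24.60 ✓; ∠(HU, UK) = 90.00° ✓; |HU| = 11.10 ✓; bearing(H→D) − bearing(H→U) = 88.00° ✓; |HD| = 11.10 ✓; ∠(HD, DN) = 90.00° ✓; |DN| = 18.20 ✗.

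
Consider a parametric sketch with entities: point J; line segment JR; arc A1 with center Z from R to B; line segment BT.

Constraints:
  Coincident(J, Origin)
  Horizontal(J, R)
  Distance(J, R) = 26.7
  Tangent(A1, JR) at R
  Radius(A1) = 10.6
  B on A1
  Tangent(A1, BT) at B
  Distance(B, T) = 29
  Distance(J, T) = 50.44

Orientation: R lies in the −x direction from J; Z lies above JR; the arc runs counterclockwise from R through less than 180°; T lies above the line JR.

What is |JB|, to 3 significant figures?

22.6

J is at the origin; JR is horizontal with |JR| = 26.7 and R on the −x side, so R = (-26.7, 0.00). The tangent condition forces ZR to be normal to JR, so Z = R + (0, 10.6) = (-26.7, 10.6). Since ZB ⟂ BT (tangency), |ZT| = √(10.6² + 29.0²) = 30.9 regardless of where B sits on A1. So T lies on both circle(J, 50.44) and circle(Z, 30.9); the above-JR intersection is T = (-28.8, 41.4). B is the foot of the tangent from T: B = (-17.0, 14.9).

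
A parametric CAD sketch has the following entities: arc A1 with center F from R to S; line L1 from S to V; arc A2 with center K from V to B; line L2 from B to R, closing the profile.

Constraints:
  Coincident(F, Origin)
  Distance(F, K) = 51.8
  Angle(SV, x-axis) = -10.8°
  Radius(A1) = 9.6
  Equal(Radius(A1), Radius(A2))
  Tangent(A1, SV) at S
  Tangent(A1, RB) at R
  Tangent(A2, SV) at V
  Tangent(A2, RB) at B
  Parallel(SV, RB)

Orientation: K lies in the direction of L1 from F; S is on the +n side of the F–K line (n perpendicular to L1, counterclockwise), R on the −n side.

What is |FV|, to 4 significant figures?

52.68

The slot axis is L1's direction at -10.8°, so u = (cos -10.8°, sin -10.8°) = (0.9823, -0.1874) and n = (−sin -10.8°, cos -10.8°) = (0.1874, 0.9823). F is at the origin and K lies 51.8 along u from F, so K = 51.8·u = (50.88, -9.706). Tangency of A1 to both parallel lines with radius 9.6 puts S and R at F ± 9.6·n: S = (1.799, 9.430), R = (-1.799, -9.430). Equal radii place V and B the same way about K: V = K + 9.6·n = (52.68, -0.2764), B = K − 9.6·n = (49.08, -19.14). Then |FV| = |V − F| = 52.68.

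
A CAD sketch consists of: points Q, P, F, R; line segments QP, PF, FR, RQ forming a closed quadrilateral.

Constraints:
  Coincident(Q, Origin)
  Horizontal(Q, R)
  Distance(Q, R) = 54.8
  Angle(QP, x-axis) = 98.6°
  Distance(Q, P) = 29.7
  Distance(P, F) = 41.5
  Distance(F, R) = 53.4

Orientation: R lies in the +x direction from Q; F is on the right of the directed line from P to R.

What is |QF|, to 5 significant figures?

11.825

Checks: |PF| = 41.50 ✓; |FR| = 53.40 ✓.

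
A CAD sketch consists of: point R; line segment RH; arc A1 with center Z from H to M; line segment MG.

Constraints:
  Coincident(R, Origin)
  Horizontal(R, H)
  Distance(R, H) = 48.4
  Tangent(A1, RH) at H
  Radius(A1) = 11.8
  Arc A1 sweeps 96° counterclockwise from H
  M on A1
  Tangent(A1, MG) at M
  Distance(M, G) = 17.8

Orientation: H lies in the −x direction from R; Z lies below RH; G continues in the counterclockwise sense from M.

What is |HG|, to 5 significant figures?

32.283

R is at the origin; RH is horizontal with |RH| = 48.4 and H on the −x side, so H = (-48.400, 0.0000). Since A1 is tangent to RH there, ZH ⟂ RH, so Z = H + (0, -11.8) = (-48.400, -11.800). On A1, H sits at bearing 90° from Z; a 96° counterclockwise sweep puts M at bearing 186°, so M = Z + 11.8·(cos 186°, sin 186°) = (-60.135, -13.033). Since A1 is tangent to MG there, ZM ⟂ MG, so MG runs along (−sin 186°, cos 186°); with |MG| = 17.8, G = (-58.275, -30.736). Then |HG| = |G − H| = 32.283.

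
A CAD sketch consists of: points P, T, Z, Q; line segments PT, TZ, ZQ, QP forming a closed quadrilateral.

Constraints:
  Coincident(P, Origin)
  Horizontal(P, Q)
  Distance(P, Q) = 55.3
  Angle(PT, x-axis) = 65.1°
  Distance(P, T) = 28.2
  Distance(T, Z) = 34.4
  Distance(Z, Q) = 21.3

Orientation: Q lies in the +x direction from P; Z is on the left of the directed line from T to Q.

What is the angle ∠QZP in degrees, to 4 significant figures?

94.40°

P is at the origin; PQ is horizontal with |PQ| = 55.3 and Q in +x, so Q = (55.3, 0). PT runs at 65.1° with |PT| = 28.2, so T = (11.87, 25.58). Z is determined by |TZ| = 34.4 and |ZQ| = 21.3 together: it lies at the intersection of circle(T, 34.4) and circle(Q, 21.3). With |TQ| = 50.40, the foot of the radical line on TQ is 32.44 from T and the perpendicular offset is √(34.4² − 32.44²) = 11.45. Taking the left-of-TQ solution: Z = (45.63, 18.98).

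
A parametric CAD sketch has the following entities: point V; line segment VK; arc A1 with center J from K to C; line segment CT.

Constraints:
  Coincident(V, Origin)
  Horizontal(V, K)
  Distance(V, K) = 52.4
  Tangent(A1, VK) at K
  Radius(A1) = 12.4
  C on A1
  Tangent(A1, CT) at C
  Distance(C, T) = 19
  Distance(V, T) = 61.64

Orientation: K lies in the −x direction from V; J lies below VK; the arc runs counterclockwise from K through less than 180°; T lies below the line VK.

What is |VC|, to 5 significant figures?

65.366

V is at the origin; VK is horizontal with |VK| = 52.4 and K on the −x side, so K = (-52.400, 0.0000). A1 meets VK tangentially, so JK is at right angles to VK, so J = K + (0, -12.4) = (-52.400, -12.400). Since JC ⟂ CT (tangency), |JT| = √(12.4² + 19.0²) = 22.688 regardless of where C sits on A1. So T lies on both circle(V, 61.64) and circle(J, 22.688); the below-VK intersection is T = (-50.721, -35.026). C is the foot of the tangent from T: C = (-62.254, -19.927).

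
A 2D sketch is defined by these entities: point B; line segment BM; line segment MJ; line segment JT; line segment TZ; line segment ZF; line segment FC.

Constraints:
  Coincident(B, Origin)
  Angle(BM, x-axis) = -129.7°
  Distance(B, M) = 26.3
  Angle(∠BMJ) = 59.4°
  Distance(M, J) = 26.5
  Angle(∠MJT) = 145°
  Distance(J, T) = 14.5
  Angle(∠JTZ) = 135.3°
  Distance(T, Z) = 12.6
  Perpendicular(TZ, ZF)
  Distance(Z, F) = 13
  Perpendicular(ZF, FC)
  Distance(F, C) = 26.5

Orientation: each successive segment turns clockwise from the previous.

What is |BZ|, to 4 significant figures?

27.31

∠MJT = 145.0° gives JT at 74.70° from the x-axis; with |JT| = 14.5, T = (-21.91, 18.70). ∠JTZ = 135.3° gives TZ at 30.00° from the x-axis; with |TZ| = 12.6, Z = (-10.99, 25.00). Then |BZ| = |Z − B| = 27.31.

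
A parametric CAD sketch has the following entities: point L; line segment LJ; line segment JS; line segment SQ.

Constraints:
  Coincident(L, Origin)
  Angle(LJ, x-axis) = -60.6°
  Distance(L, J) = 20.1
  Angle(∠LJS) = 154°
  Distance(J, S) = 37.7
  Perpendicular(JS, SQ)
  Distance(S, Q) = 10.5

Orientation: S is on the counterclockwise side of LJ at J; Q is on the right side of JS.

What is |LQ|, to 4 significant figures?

59.01

L is at the origin; LJ runs at -60.6° with length 20.1, so J = 20.1·(cos -60.6°, sin -60.6°) = (9.867, -17.51). ∠LJS = 154.0°, so JS runs at -60.6° + (180° − 154.0°) = -34.60° from the x-axis; with |JS| = 37.7, S = J + 37.7·(cos -34.60°, sin -34.60°) = (40.90, -38.92). JS is perpendicular to SQ; with |SQ| = 10.5 on the right of JS, Q = S + 10.5·(-0.5678, -0.8231) = (34.94, -47.56). Then |LQ| = |Q − L| = 59.01.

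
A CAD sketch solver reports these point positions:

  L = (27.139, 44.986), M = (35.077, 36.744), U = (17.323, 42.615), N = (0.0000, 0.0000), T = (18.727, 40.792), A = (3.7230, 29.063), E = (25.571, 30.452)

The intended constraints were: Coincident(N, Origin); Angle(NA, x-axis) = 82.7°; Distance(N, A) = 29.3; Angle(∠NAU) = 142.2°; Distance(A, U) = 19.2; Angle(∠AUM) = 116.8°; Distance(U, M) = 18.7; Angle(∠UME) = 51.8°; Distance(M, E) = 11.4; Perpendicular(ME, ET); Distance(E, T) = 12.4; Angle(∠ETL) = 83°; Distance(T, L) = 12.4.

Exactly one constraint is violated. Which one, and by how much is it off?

Distance(T, L) = 12.4 — off by 3.00.

N = (0.00, 0.00) ✓; NA at 82.70° ✓; |NA| = 29.30 ✓; ∠NAU = 142.2° ✓; |AU| = 19.20 ✓; ∠AUM = 116.8° ✓; |UM| = 18.70 ✓; ∠UME = 51.80° ✓; |ME| = 11.40 ✓; ∠(ME, ET) = 90.00° ✓; |ET| = 12.40 ✓; ∠ETL = 83.00° ✓; |TL| = 9.400 ✗.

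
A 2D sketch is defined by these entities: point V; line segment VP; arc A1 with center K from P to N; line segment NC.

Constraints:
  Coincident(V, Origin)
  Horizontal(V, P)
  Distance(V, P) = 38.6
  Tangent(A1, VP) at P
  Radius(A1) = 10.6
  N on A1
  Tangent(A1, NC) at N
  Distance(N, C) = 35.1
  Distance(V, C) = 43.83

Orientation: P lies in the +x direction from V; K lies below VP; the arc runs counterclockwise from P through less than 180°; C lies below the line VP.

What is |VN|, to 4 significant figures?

29.46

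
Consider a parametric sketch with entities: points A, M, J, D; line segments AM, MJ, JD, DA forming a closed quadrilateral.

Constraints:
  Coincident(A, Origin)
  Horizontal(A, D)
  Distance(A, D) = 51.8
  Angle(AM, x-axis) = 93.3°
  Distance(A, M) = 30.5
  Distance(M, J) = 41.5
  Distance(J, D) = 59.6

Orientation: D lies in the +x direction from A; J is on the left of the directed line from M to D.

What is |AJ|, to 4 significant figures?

63.92

Checks: |MJ| = 41.50 ✓; |JD| = 59.60 ✓.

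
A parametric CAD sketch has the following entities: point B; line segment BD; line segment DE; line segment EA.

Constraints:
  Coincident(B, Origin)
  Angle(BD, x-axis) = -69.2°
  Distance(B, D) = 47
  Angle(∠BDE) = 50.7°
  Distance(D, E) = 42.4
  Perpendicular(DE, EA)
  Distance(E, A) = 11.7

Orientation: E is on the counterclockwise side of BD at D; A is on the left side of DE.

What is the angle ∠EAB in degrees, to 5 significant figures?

152.89°

B is at the origin; BD runs at -69.2° with length 47.0, so D = 47.0·(cos -69.2°, sin -69.2°) = (16.690, -43.937). ∠BDE = 50.7°, so DE runs at -69.2° + (180° − 50.7°) = 60.100° from the x-axis; with |DE| = 42.4, E = D + 42.4·(cos 60.100°, sin 60.100°) = (37.826, -7.1804). The perpendicularity gives EA at right angles to DE; with |EA| = 11.7 on the left of DE, A = E + 11.7·(-0.86690, 0.49849) = (27.683, -1.3481). Then cos ∠EAB = AE·AB / (|AE||AB|), giving 152.89°.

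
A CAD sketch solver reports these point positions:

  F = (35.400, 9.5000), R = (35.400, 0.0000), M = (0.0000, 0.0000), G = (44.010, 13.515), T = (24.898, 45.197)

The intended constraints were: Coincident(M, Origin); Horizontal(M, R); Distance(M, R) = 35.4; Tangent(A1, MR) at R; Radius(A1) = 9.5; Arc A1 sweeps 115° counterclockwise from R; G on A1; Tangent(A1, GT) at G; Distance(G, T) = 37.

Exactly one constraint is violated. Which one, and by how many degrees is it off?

Tangent(A1, GT) at G — off by 6.10°.

M = (0.00, 0.00) ✓; M.y = 0.00, R.y = 0.00 ✓; |MR| = 35.40 ✓; ∠(FR, RM) = 90.00° ✓; |FR| = 9.500 ✓; bearing(F→G) − bearing(F→R) = 115.0° ✓; |FG| = 9.500 ✓; ∠(FG, GT) = 83.90° ✗; |GT| = 37.00 ✓.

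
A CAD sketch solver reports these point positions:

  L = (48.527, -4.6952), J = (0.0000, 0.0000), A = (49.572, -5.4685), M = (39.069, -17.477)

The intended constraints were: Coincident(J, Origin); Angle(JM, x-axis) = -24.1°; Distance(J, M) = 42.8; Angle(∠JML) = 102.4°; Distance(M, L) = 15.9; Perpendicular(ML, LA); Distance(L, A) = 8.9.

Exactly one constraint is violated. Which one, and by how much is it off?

Distance(L, A) = 8.9 — off by 7.60.

J = (0.00, 0.00) ✓; JM at -24.10° ✓; |JM| = 42.80 ✓; ∠JML = 102.4° ✓; |ML| = 15.90 ✓; ∠(ML, LA) = 90.00° ✓; |LA| = 1.300 ✗.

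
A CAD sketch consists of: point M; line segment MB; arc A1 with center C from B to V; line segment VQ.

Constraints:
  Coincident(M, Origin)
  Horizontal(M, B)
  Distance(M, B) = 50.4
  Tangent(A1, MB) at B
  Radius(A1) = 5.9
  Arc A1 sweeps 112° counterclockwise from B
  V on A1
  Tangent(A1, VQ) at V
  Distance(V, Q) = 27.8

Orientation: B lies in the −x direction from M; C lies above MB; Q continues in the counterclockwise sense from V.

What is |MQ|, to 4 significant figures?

64.89

M is at the origin; M and B share the same y with |MB| = 50.4 and B on the −x side, so B = (-50.40, 0.000). A1 meets MB tangentially, so CB is at right angles to MB, so C = B + (0, 5.9) = (-50.40, 5.900). On A1, B sits at bearing -90° from C; a 112° counterclockwise sweep puts V at bearing 22°, so V = C + 5.9·(cos 22°, sin 22°) = (-44.93, 8.110). A1 meets VQ tangentially, so CV is at right angles to VQ, so VQ runs along (−sin 22°, cos 22°); with |VQ| = 27.8, Q = (-55.34, 33.89). Then |MQ| = |Q − M| = 64.89.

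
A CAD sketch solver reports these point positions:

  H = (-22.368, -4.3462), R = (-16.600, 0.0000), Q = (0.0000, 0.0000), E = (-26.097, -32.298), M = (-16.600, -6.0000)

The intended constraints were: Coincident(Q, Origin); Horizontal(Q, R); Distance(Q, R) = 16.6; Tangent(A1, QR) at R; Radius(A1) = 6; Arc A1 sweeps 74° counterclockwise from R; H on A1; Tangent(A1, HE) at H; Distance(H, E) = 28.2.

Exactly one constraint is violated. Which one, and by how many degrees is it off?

Tangent(A1, HE) at H — off by 8.40°.

Q = (0.00, 0.00) ✓; Q.y = 0.00, R.y = 0.00 ✓; |QR| = 16.60 ✓; ∠(MR, RQ) = 90.00° ✓; |MR| = 6.000 ✓; bearing(M→H) − bearing(M→R) = 74.00° ✓; |MH| = 6.000 ✓; ∠(MH, HE) = 81.60° ✗; |HE| = 28.20 ✓.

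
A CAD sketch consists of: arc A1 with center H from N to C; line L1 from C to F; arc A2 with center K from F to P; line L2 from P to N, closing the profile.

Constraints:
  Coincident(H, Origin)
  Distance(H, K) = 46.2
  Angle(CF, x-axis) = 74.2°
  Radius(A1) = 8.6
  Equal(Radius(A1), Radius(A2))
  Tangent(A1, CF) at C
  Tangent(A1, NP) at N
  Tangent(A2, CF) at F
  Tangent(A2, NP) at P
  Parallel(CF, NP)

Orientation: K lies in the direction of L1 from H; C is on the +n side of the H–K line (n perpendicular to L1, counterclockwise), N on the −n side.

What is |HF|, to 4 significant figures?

46.99

The slot axis is L1's direction at 74.2°, so u = (cos 74.2°, sin 74.2°) = (0.2723, 0.9622) and n = (−sin 74.2°, cos 74.2°) = (-0.9622, 0.2723). H is at the origin and K lies 46.2 along u from H, so K = 46.2·u = (12.58, 44.45). Tangency of A1 to both parallel lines with radius 8.6 puts C and N at H ± 8.6·n: C = (-8.275, 2.342), N = (8.275, -2.342). Equal radii place F and P the same way about K: F = K + 8.6·n = (4.304, 46.80), P = K − 8.6·n = (20.85, 42.11). Then |HF| = |F − H| = 46.99.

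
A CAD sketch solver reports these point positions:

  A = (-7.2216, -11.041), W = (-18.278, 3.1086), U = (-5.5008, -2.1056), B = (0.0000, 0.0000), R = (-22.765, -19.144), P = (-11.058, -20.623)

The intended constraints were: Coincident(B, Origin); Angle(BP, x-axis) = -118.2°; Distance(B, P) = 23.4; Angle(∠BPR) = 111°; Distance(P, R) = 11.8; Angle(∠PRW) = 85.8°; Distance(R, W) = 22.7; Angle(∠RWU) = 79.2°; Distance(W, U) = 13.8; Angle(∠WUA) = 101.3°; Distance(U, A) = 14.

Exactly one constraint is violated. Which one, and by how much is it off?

Distance(U, A) = 14 — off by 4.90.

B = (0.00, 0.00) ✓; BP at -118.2° ✓; |BP| = 23.40 ✓; ∠BPR = 111.0° ✓; |PR| = 11.80 ✓; ∠PRW = 85.80° ✓; |RW| = 22.70 ✓; ∠RWU = 79.20° ✓; |WU| = 13.80 ✓; ∠WUA = 101.3° ✓; |UA| = 9.100 ✗.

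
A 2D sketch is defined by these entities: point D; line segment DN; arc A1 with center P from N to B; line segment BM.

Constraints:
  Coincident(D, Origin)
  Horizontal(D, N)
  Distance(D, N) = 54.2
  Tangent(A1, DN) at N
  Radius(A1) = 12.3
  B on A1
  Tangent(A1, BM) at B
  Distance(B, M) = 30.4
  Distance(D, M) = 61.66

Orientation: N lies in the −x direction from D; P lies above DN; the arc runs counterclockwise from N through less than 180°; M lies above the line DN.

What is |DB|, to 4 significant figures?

43.91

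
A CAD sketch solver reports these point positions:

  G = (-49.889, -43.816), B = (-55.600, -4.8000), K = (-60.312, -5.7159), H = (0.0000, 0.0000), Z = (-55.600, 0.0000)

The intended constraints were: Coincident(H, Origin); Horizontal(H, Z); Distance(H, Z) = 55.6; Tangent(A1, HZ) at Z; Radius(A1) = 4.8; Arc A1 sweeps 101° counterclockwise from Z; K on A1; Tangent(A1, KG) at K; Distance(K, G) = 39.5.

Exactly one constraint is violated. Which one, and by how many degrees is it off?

Tangent(A1, KG) at K — off by 4.30°.

H = (0.00, 0.00) ✓; H.y = 0.00, Z.y = 0.00 ✓; |HZ| = 55.60 ✓; ∠(BZ, ZH) = 90.00° ✓; |BZ| = 4.800 ✓; bearing(B→K) − bearing(B→Z) = 101.0° ✓; |BK| = 4.800 ✓; ∠(BK, KG) = 85.70° ✗; |KG| = 39.50 ✓.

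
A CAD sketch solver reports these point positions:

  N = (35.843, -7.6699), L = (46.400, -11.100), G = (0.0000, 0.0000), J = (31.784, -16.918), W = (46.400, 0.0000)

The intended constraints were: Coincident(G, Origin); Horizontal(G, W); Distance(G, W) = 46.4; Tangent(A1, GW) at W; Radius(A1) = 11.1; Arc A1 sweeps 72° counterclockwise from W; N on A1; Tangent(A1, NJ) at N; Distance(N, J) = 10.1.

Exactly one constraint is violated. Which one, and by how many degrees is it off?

Tangent(A1, NJ) at N — off by 5.70°.

G = (0.00, 0.00) ✓; G.y = 0.00, W.y = 0.00 ✓; |GW| = 46.40 ✓; ∠(LW, WG) = 90.00° ✓; |LW| = 11.10 ✓; bearing(L→N) − bearing(L→W) = 72.00° ✓; |LN| = 11.10 ✓; ∠(LN, NJ) = 95.70° ✗; |NJ| = 10.10 ✓.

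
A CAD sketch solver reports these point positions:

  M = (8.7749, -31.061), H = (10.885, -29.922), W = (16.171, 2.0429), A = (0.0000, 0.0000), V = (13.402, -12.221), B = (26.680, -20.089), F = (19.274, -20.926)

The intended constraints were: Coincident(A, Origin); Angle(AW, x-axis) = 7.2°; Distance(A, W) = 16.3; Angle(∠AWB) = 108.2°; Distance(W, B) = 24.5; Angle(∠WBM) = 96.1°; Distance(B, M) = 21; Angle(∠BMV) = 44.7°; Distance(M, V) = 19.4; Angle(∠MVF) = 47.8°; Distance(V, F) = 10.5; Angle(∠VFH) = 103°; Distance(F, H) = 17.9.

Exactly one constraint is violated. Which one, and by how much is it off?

Distance(F, H) = 17.9 — off by 5.60.

A = (0.00, 0.00) ✓; AW at 7.200° ✓; |AW| = 16.30 ✓; ∠AWB = 108.2° ✓; |WB| = 24.50 ✓; ∠WBM = 96.10° ✓; |BM| = 21.00 ✓; ∠BMV = 44.70° ✓; |MV| = 19.40 ✓; ∠MVF = 47.80° ✓; |VF| = 10.50 ✓; ∠VFH = 103.0° ✓; |FH| = 12.30 ✗.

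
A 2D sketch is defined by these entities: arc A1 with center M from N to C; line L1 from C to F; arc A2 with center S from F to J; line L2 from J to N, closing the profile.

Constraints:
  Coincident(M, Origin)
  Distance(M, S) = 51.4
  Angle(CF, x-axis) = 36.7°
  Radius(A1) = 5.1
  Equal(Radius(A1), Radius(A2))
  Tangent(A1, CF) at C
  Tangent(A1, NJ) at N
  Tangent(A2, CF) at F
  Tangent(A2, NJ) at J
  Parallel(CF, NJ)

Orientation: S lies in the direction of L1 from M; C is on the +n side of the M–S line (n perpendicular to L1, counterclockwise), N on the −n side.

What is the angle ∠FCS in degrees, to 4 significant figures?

5.666°

Tangency of A1 to both parallel lines with radius 5.1 puts C and N at M ± 5.1·n: C = (-3.048, 4.089), N = (3.048, -4.089). Equal radii place F and J the same way about S: F = S + 5.1·n = (38.16, 34.81), J = S − 5.1·n = (44.26, 26.63). Then cos ∠FCS = CF·CS / (|CF||CS|), giving 5.666°.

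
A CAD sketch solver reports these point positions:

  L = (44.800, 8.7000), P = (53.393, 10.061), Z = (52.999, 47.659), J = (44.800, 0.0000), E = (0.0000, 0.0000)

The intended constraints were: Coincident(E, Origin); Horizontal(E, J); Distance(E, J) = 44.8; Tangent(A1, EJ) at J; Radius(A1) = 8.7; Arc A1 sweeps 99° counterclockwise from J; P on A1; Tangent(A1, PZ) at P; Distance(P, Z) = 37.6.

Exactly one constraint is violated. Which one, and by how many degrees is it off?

Tangent(A1, PZ) at P — off by 8.40°.

E = (0.00, 0.00) ✓; E.y = 0.00, J.y = 0.00 ✓; |EJ| = 44.80 ✓; ∠(LJ, JE) = 90.00° ✓; |LJ| = 8.700 ✓; bearing(L→P) − bearing(L→J) = 99.00° ✓; |LP| = 8.700 ✓; ∠(LP, PZ) = 98.40° ✗; |PZ| = 37.60 ✓.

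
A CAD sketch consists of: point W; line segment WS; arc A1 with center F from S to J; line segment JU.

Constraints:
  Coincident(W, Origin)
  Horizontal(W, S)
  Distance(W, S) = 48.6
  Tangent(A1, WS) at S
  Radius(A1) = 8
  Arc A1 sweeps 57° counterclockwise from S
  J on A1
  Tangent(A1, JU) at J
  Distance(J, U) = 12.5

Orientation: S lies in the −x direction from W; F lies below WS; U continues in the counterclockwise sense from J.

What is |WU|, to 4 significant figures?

63.70

W is at the origin; WS is horizontal with |WS| = 48.6 and S on the −x side, so S = (-48.60, 0.000). A1 meets WS tangentially, so FS is at right angles to WS, so F = S + (0, -8) = (-48.60, -8.000). On A1, S sits at bearing 90° from F; a 57° counterclockwise sweep puts J at bearing 147°, so J = F + 8.0·(cos 147°, sin 147°) = (-55.31, -3.643). The tangent condition forces FJ to be normal to JU, so JU runs along (−sin 147°, cos 147°); with |JU| = 12.5, U = (-62.12, -14.13). Then |WU| = |U − W| = 63.70.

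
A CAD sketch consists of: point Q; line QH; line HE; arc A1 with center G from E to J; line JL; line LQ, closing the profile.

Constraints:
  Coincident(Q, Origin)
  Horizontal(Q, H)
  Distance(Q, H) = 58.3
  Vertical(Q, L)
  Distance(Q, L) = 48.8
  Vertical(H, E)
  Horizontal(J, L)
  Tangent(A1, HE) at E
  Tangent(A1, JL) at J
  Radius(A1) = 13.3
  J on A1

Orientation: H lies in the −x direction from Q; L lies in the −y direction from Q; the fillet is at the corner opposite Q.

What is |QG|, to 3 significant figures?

57.3

QL is vertical with |QL| = 48.8 and L on the −y side, so L = (0.00, -48.8). The virtual corner opposite Q is at (-58.3, -48.8). Tangency of A1 to HE means the radius GE is perpendicular to HE and the tangent condition forces GJ to be normal to JL, with radius 13.3, so the center G sits 13.3 in from both sides at G = (-45.0, -35.5). Then |QG| = |G − Q| = 57.3.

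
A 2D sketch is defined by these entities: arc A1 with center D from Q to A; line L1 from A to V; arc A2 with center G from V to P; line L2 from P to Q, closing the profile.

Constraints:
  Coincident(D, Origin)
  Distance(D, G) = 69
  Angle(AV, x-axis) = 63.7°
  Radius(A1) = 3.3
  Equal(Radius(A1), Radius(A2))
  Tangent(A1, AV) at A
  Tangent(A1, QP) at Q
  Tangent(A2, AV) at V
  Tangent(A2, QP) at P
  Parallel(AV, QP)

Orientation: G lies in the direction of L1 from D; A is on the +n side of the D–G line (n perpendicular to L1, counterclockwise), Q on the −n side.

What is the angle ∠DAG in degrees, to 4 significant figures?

87.26°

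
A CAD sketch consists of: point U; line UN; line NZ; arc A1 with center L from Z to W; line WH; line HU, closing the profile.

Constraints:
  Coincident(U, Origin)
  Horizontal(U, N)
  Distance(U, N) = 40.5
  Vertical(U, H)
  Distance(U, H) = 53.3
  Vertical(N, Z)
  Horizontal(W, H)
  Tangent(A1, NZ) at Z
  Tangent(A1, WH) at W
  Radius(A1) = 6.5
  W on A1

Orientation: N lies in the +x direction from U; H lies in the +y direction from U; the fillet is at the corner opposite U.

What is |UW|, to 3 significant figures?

63.2

U is at the origin; U and N share the same y with |UN| = 40.5 and N on the +x side, so N = (40.5, 0.00). U and H share the same x with |UH| = 53.3 and H on the +y side, so H = (0.00, 53.3). The virtual corner opposite U is at (40.5, 53.3). Since A1 is tangent to NZ there, LZ ⟂ NZ and A1 meets WH tangentially, so LW is at right angles to WH, with radius 6.5, so the center L sits 6.5 in from both sides at L = (34.0, 46.8). That places the tangent points at Z = (40.5, 46.8) on NZ and W = (34.0, 53.3) on WH. Then |UW| = |W − U| = 63.2.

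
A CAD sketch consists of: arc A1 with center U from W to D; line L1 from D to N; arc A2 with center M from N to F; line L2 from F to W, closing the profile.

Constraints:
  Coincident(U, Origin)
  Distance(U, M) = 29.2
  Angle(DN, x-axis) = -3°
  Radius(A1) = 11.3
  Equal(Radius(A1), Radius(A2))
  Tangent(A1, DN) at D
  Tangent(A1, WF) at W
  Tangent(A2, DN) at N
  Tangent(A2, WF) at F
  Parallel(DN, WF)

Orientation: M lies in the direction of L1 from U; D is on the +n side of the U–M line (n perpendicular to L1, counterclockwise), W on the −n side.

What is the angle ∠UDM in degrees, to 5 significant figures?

68.844°

The slot axis is L1's direction at -3.0°, so u = (cos -3.0°, sin -3.0°) = (0.99863, -0.052336) and n = (−sin -3.0°, cos -3.0°) = (0.052336, 0.99863). U is at the origin and M lies 29.2 along u from U, so M = 29.2·u = (29.160, -1.5282). Tangency of A1 to both parallel lines with radius 11.3 puts D and W at U ± 11.3·n: D = (0.59140, 11.285), W = (-0.59140, -11.285). Then cos ∠UDM = DU·DM / (|DU||DM|), giving 68.844°.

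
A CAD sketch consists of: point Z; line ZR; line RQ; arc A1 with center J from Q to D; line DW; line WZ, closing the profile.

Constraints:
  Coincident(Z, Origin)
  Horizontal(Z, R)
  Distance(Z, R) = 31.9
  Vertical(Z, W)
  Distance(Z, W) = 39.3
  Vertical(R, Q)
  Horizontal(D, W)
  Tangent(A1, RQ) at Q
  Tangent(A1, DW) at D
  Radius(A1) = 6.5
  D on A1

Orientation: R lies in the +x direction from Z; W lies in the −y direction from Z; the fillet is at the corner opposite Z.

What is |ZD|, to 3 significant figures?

46.8

Z is at the origin; ZR is horizontal with |ZR| = 31.9 and R on the +x side, so R = (31.9, 0.00). Z and W share the same x with |ZW| = 39.3 and W on the −y side, so W = (0.00, -39.3). The virtual corner opposite Z is at (31.9, -39.3). The tangent condition forces JQ to be normal to RQ and A1 meets DW tangentially, so JD is at right angles to DW, with radius 6.5, so the center J sits 6.5 in from both sides at J = (25.4, -32.8). That places the tangent points at Q = (31.9, -32.8) on RQ and D = (25.4, -39.3) on DW. Then |ZD| = |D − Z| = 46.8.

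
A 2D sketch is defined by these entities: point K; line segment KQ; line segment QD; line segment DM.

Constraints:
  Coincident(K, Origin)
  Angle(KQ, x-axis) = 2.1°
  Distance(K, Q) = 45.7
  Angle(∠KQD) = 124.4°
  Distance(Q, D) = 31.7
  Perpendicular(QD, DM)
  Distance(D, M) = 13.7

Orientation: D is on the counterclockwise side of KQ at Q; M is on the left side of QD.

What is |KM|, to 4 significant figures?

62.33

∠KQD = 124.4°, so QD runs at 2.1° + (180° − 124.4°) = 57.70° from the x-axis; with |QD| = 31.7, D = Q + 31.7·(cos 57.70°, sin 57.70°) = (62.61, 28.47). QD ⟂ DM; with |DM| = 13.7 on the left of QD, M = D + 13.7·(-0.8453, 0.5344) = (51.03, 35.79). Then |KM| = |M − K| = 62.33.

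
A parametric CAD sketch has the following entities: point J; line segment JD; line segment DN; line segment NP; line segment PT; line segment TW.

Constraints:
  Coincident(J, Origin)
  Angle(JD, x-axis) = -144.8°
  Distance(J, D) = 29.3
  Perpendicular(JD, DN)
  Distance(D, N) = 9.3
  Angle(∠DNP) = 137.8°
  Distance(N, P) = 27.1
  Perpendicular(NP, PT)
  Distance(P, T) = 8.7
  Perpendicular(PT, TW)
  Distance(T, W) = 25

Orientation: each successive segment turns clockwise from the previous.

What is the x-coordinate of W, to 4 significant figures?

-20.41

J is at the origin; JD runs at -144.8° with length 29.3, so D = (-23.94, -16.89). JD ⟂ DN, so DN runs at 125.2°; with |DN| = 9.3, N = (-29.30, -9.290). ∠DNP = 137.8° gives NP at 83.00° from the x-axis; with |NP| = 27.1, P = (-26.00, 17.61). NP is perpendicular to PT, so PT runs at -7.000°; with |PT| = 8.7, T = (-17.37, 16.55). The perpendicularity gives TW at right angles to PT, so TW runs at -97.00°; with |TW| = 25.0, W = (-20.41, -8.266). So W.x = -20.41.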